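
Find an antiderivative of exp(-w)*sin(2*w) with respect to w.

-exp(-w)*sin(2*w)/5 - 2*exp(-w)*cos(2*w)/5 + C

Let I denote the integral. Integrate by parts with u = sin(2*w), dv = exp(-w) dw, so v = -exp(-w): I = -exp(-w)*sin(2*w) + 2·∫ exp(-w)*cos(2*w) dw.
Apply parts again with u = cos(2*w), dv = exp(-w) dw: ∫ exp(-w)*cos(2*w) dw = -exp(-w)*cos(2*w) − 2·I. Substituting back brings back I: I = -exp(-w)*sin(2*w) - 2*exp(-w)*cos(2*w) − 4·I.
Solving for I: (1 + 4)·I equals the remaining terms, so I = (1/5)·(-exp(-w)*sin(2*w) - 2*exp(-w)*cos(2*w)).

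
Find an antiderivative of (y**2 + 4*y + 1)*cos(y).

y**2*sin(y) + 4*y*sin(y) + 2*y*cos(y) - sin(y) + 4*cos(y) + C

Use integration by parts with u = y**2 + 4*y + 1, dv = cos(y) dy, so v = sin(y).
Apply parts 2 times (tabular method): alternate signs, differentiate u down to 0, integrate dv up.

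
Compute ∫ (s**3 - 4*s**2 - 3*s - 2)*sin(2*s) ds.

Use integration by parts with u = s**3 - 4*s**2 - 3*s - 2, dv = sin(2*s) ds, so v = -cos(2*s)/2.
Apply parts 3 times (tabular method): alternate signs, differentiate u down to 0, integrate dv up.

-s**3*cos(2*s)/2 + 3*s**2*sin(2*s)/4 + 2*s**2*cos(2*s) - 2*s*sin(2*s) + 9*s*cos(2*s)/4 - 9*sin(2*s)/8 + C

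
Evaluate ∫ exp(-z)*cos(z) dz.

Let I denote the integral. Integrate by parts with u = cos(z), dv = exp(-z) dz, so v = -exp(-z): I = -exp(-z)*cos(z) − ∫ exp(-z)*sin(z) dz.
Apply parts again with u = sin(z), dv = exp(-z) dz: ∫ exp(-z)*sin(z) dz = -exp(-z)*sin(z) + I. Substituting back brings back I: I = exp(-z)*sin(z) - exp(-z)*cos(z) − I.
Solving for I: (1 + 1)·I equals the remaining terms, so I = (1/2)·(exp(-z)*sin(z) - exp(-z)*cos(z)).

exp(-z)*sin(z)/2 - exp(-z)*cos(z)/2 + C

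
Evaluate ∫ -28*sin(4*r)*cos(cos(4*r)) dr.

7*sin(cos(4*r)) + C

Let u = cos(4*r), so du = (-4*sin(4*r)) dr.
Rewriting, the integral becomes 7·∫ cos(u) du = 7·sin(u).
Substituting back, u = cos(4*r).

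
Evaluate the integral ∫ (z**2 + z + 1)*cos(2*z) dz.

z**2*sin(2*z)/2 + z*sin(2*z)/2 + z*cos(2*z)/2 + sin(2*z)/4 + cos(2*z)/4 + C

Use integration by parts with u = z**2 + z + 1, dv = cos(2*z) dz, so v = sin(2*z)/2.
Apply parts 2 times (tabular method): alternate signs, differentiate u down to 0, integrate dv up.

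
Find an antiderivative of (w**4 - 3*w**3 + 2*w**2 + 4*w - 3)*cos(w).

Use integration by parts with u = w**4 - 3*w**3 + 2*w**2 + 4*w - 3, dv = cos(w) dw, so v = sin(w).
Apply parts 4 times (tabular method): alternate signs, differentiate u down to 0, integrate dv up.

w**4*sin(w) - 3*w**3*sin(w) + 4*w**3*cos(w) - 10*w**2*sin(w) - 9*w**2*cos(w) + 22*w*sin(w) - 20*w*cos(w) + 17*sin(w) + 22*cos(w) + C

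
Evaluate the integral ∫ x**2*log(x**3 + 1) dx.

x**3*log(x**3 + 1)/3 - x**3/3 + log(x**3 + 1)/3 + C

Let u = x**3 + 1, so du = (3*x**2) dx.
The integral becomes (1/3)·∫ log(u) du; integrate by parts with u′=log(u), dv′=du.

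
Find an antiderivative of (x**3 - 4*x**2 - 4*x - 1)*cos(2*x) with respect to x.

x**3*sin(2*x)/2 - 2*x**2*sin(2*x) + 3*x**2*cos(2*x)/4 - 11*x*sin(2*x)/4 - 2*x*cos(2*x) + sin(2*x)/2 - 11*cos(2*x)/8 + C

Use integration by parts with u = x**3 - 4*x**2 - 4*x - 1, dv = cos(2*x) dx, so v = sin(2*x)/2.
Apply parts 3 times (tabular method): alternate signs, differentiate u down to 0, integrate dv up.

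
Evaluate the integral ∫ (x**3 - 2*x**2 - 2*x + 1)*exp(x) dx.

Use integration by parts with u = x**3 - 2*x**2 - 2*x + 1, dv = exp(x) dx, so v = exp(x).
Apply parts 3 times (tabular method): alternate signs, differentiate u down to 0, integrate dv up.

(x**3 - 5*x**2 + 8*x - 7)*exp(x) + C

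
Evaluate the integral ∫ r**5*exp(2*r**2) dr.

(2*r**4 - 2*r**2 + 1)*exp(2*r**2)/8 + C

Let u = r², du = 2r dr; rewrite as (1/2)∫ u^2·exp(2u) du.
Now integrate by parts 2 times.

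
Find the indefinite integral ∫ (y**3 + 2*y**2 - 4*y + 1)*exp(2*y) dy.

(4*y**3 + 2*y**2 - 18*y + 13)*exp(2*y)/8 + C

Use integration by parts with u = y**3 + 2*y**2 - 4*y + 1, dv = exp(2*y) dy, so v = exp(2*y)/2.
Apply parts 3 times (tabular method): alternate signs, differentiate u down to 0, integrate dv up.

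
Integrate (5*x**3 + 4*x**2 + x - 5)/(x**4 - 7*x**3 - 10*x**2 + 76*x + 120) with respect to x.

Factor the denominator: (x - 6)*(x - 5)*(x + 2)**2.
Partial-fraction decomposition: 2055/(3136*(x + 2)) - 31/(56*(x + 2)**2) - 725/(49*(x - 5)) + 1225/(64*(x - 6)).
Integrate each term; A/(x−a) gives A·log|x−a|; A/(x−a)² gives −A/(x−a).

1225*log(x - 6)/64 - 725*log(x - 5)/49 + 2055*log(x + 2)/3136 + 31/(56*x + 112) + C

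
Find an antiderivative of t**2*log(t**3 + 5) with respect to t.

t**3*log(t**3 + 5)/3 - t**3/3 + 5*log(t**3 + 5)/3 + C

Let u = t**3 + 5, so du = (3*t**2) dt.
The integral becomes (1/3)·∫ log(u) du; integrate by parts with u′=log(u), dv′=du.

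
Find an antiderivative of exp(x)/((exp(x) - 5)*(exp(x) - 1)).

log(exp(x) - 5)/4 - log(exp(x) - 1)/4 + C

Let u = e^x, du = e^x dx.
The integral becomes ∫ du/((u-5)(u-1)); decompose into partial fractions.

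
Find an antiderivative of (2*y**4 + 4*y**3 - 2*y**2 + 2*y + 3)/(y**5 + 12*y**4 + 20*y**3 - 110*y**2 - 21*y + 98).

Factor the denominator: (y - 2)*(y - 1)*(y + 1)*(y + 7)**2.
Partial-fraction decomposition: 6307/(3456*(y + 7)) - 123/(16*(y + 7)**2) - 1/(72*(y + 1)) - 9/(128*(y - 1)) + 7/(27*(y - 2)).
Integrate each term; A/(y−a) gives A·log|y−a|; A/(y−a)² gives −A/(y−a).

7*log(y - 2)/27 - 9*log(y - 1)/128 - log(y + 1)/72 + 6307*log(y + 7)/3456 + 123/(16*y + 112) + C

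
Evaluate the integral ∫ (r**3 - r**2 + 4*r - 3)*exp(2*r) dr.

(4*r**3 - 10*r**2 + 26*r - 25)*exp(2*r)/8 + C

Use integration by parts with u = r**3 - r**2 + 4*r - 3, dv = exp(2*r) dr, so v = exp(2*r)/2.
Apply parts 3 times (tabular method): alternate signs, differentiate u down to 0, integrate dv up.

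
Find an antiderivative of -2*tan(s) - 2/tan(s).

Let u = tan(s), so du = (tan(s)**2 + 1) ds.
Rewriting, the integral becomes -2·∫ 1/u du = -2·log(u).
Substituting back, u = tan(s).

-2*log(tan(s)) + C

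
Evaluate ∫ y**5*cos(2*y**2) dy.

y**4*sin(2*y**2)/4 + y**2*cos(2*y**2)/4 - sin(2*y**2)/8 + C

Let u = y², du = 2y dy; rewrite as (1/2)∫ u^2·cos(2u) du.
Now integrate by parts 2 times.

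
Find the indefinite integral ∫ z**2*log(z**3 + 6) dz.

Let u = z**3 + 6, so du = (3*z**2) dz.
The integral becomes (1/3)·∫ log(u) du; integrate by parts with u′=log(u), dv′=du.

z**3*log(z**3 + 6)/3 - z**3/3 + 2*log(z**3 + 6) + C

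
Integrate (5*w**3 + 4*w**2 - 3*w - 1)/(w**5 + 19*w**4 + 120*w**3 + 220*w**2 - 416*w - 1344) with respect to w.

Factor the denominator: (w - 2)*(w + 4)**2*(w + 6)*(w + 7).
Partial-fraction decomposition: -1499/(81*(w + 7)) + 919/(32*(w + 6)) - 1105/(108*(w + 4)) + 245/(36*(w + 4)**2) + 49/(2592*(w - 2)).
Integrate each term; A/(w−a) gives A·log|w−a|; A/(w−a)² gives −A/(w−a).

49*log(w - 2)/2592 - 1105*log(w + 4)/108 + 919*log(w + 6)/32 - 1499*log(w + 7)/81 - 245/(36*w + 144) + C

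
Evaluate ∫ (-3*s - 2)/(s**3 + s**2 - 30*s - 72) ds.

-2*log(s - 6)/9 - 7*log(s + 3)/9 + log(s + 4) + C

Factor the denominator: (s - 6)*(s + 3)*(s + 4).
Partial-fraction decomposition: 1/(s + 4) - 7/(9*(s + 3)) - 2/(9*(s - 6)).
Integrate each term: A/(s−a) contributes A·log|s−a|.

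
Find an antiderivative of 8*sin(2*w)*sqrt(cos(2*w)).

Let u = cos(2*w), so du = (-2*sin(2*w)) dw.
Rewriting, the integral becomes -4·∫ √u du = -4·(2/3)u^(3/2).
Substituting back, u = cos(2*w).

-8*cos(2*w)**(3/2)/3 + C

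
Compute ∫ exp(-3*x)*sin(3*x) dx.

-exp(-3*x)*sin(3*x)/6 - exp(-3*x)*cos(3*x)/6 + C

Let I denote the integral. Integrate by parts with u = sin(3*x), dv = exp(-3*x) dx, so v = -exp(-3*x)/3: I = -exp(-3*x)*sin(3*x)/3 + ∫ exp(-3*x)*cos(3*x) dx.
Apply parts again with u = cos(3*x), dv = exp(-3*x) dx: ∫ exp(-3*x)*cos(3*x) dx = -exp(-3*x)*cos(3*x)/3 − I. Substituting back brings back I: I = -exp(-3*x)*sin(3*x)/3 - exp(-3*x)*cos(3*x)/3 − I.
Solving for I: (1 + 1)·I equals the remaining terms, so I = (1/2)·(-exp(-3*x)*sin(3*x)/3 - exp(-3*x)*cos(3*x)/3).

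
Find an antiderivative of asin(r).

Use integration by parts with u = arcsin(r), dv = dr.
Then du = 1/sqrt(-r**2 + 1) dr.

r*asin(r) + sqrt(-r**2 + 1) + C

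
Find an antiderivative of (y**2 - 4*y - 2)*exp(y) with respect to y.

(y**2 - 6*y + 4)*exp(y) + C

Use integration by parts with u = y**2 - 4*y - 2, dv = exp(y) dy, so v = exp(y).
Apply parts 2 times (tabular method): alternate signs, differentiate u down to 0, integrate dv up.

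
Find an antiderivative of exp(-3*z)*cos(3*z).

exp(-3*z)*sin(3*z)/6 - exp(-3*z)*cos(3*z)/6 + C

Let I denote the integral. Integrate by parts with u = cos(3*z), dv = exp(-3*z) dz, so v = -exp(-3*z)/3: I = -exp(-3*z)*cos(3*z)/3 − ∫ exp(-3*z)*sin(3*z) dz.
Apply parts again with u = sin(3*z), dv = exp(-3*z) dz: ∫ exp(-3*z)*sin(3*z) dz = -exp(-3*z)*sin(3*z)/3 + I. Substituting back brings back I: I = exp(-3*z)*sin(3*z)/3 - exp(-3*z)*cos(3*z)/3 − I.
Solving for I: (1 + 1)·I equals the remaining terms, so I = (1/2)·(exp(-3*z)*sin(3*z)/3 - exp(-3*z)*cos(3*z)/3).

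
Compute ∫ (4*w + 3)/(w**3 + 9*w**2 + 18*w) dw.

log(w)/6 + log(w + 3) - 7*log(w + 6)/6 + C

Factor the denominator: w*(w + 3)*(w + 6).
Partial-fraction decomposition: -7/(6*(w + 6)) + 1/(w + 3) + 1/(6*w).
Integrate each term: A/(w−a) contributes A·log|w−a|.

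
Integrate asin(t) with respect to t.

t*asin(t) + sqrt(-t**2 + 1) + C

Use integration by parts with u = arcsin(t), dv = dt.
Then du = 1/sqrt(-t**2 + 1) dt.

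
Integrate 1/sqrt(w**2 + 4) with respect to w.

log(w + sqrt(w**2 + 4)) + C

Substitute w = 2·tan(θ), so dw = 2·sec(θ)^2 dθ and the radical becomes sqrt(w**2 + 4) = 2·sec(θ) by the Pythagorean identity.
Integrate the resulting trig expression in θ, then back-substitute tan(θ) = w/2, sec(θ) = sqrt(w**2 + 4)/2 (absorbing any constant into C).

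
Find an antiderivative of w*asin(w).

Use integration by parts with u = arcsin(w), dv = w dw.
Then du = 1/sqrt(-w**2 + 1) dw.

w**2*asin(w)/2 + w*sqrt(-w**2 + 1)/4 - asin(w)/4 + C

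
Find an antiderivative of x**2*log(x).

Use integration by parts with u = log(x), dv = x**2 dx.
Then du = 1/x dx and v = x**3/3.

x**3*log(x)/3 - x**3/9 + C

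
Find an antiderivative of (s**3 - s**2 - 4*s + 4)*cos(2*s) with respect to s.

Use integration by parts with u = s**3 - s**2 - 4*s + 4, dv = cos(2*s) ds, so v = sin(2*s)/2.
Apply parts 3 times (tabular method): alternate signs, differentiate u down to 0, integrate dv up.

s**3*sin(2*s)/2 - s**2*sin(2*s)/2 + 3*s**2*cos(2*s)/4 - 11*s*sin(2*s)/4 - s*cos(2*s)/2 + 9*sin(2*s)/4 - 11*cos(2*s)/8 + C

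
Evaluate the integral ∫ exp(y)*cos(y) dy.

exp(y)*sin(y)/2 + exp(y)*cos(y)/2 + C

Let I denote the integral. Integrate by parts with u = cos(y), dv = exp(y) dy, so v = exp(y): I = exp(y)*cos(y) + ∫ exp(y)*sin(y) dy.
Apply parts again with u = sin(y), dv = exp(y) dy: ∫ exp(y)*sin(y) dy = exp(y)*sin(y) − I. Substituting back brings back I: I = exp(y)*sin(y) + exp(y)*cos(y) − I.
Solving for I: (1 + 1)·I equals the remaining terms, so I = (1/2)·(exp(y)*sin(y) + exp(y)*cos(y)).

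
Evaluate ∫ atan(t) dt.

Use integration by parts with u = arctan(t), dv = dt.
Then du = 1/(t**2 + 1) dt.

t*atan(t) - log(t**2 + 1)/2 + C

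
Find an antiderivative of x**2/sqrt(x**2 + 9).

x*sqrt(x**2 + 9)/2 - 9*log(x + sqrt(x**2 + 9))/2 + C

Substitute x = 3·tan(θ), so dx = 3·sec(θ)^2 dθ and the radical becomes sqrt(x**2 + 9) = 3·sec(θ) by the Pythagorean identity.
Integrate the resulting trig expression in θ, then back-substitute tan(θ) = x/3, sec(θ) = sqrt(x**2 + 9)/3 (absorbing any constant into C).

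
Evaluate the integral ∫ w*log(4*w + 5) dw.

w**2*log(4*w + 5)/2 - w**2/4 + 5*w/8 - 25*log(4*w + 5)/32 + C

Use integration by parts with u = log(4*w + 5), dv = w dw.
Then du = 4/(4*w + 5) dw and v = w**2/2.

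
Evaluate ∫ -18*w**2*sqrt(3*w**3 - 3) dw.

Let u = 3*w**3 - 3, so du = (9*w**2) dw.
Rewriting, the integral becomes -2·∫ √u du = -2·(2/3)u^(3/2).
Substituting back, u = 3*w**3 - 3.

-4*(3*w**3 - 3)**(3/2)/3 + C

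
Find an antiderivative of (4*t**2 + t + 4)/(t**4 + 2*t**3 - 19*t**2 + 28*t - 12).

11*log(t - 2)/4 - 117*log(t - 1)/49 - 71*log(t + 6)/196 + 9/(7*t - 7) + C

Factor the denominator: (t - 2)*(t - 1)**2*(t + 6).
Partial-fraction decomposition: -71/(196*(t + 6)) - 117/(49*(t - 1)) - 9/(7*(t - 1)**2) + 11/(4*(t - 2)).
Integrate each term; A/(t−a) gives A·log|t−a|; A/(t−a)² gives −A/(t−a).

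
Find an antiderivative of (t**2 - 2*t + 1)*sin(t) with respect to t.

Use integration by parts with u = t**2 - 2*t + 1, dv = sin(t) dt, so v = -cos(t).
Apply parts 2 times (tabular method): alternate signs, differentiate u down to 0, integrate dv up.

-t**2*cos(t) + 2*t*sin(t) + 2*t*cos(t) - 2*sin(t) + cos(t) + C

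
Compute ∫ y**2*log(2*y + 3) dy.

y**3*log(2*y + 3)/3 - y**3/9 + y**2/4 - 3*y/4 + 9*log(2*y + 3)/8 + C

Use integration by parts with u = log(2*y + 3), dv = y**2 dy.
Then du = 2/(2*y + 3) dy and v = y**3/3.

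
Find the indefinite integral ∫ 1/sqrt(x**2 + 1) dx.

log(x + sqrt(x**2 + 1)) + C

Substitute x = tan(θ), so dx = sec(θ)^2 dθ and the radical becomes sqrt(x**2 + 1) = sec(θ) by the Pythagorean identity.
Integrate the resulting trig expression in θ, then back-substitute tan(θ) = x, sec(θ) = sqrt(x**2 + 1) (absorbing any constant into C).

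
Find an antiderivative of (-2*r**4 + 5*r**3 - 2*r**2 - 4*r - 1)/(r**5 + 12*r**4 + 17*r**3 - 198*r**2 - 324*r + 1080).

Factor the denominator: (r - 3)*(r - 2)*(r + 5)*(r + 6)**2.
Partial-fraction decomposition: 166433/(5184*(r + 6)) + 3721/(72*(r + 6)**2) - 953/(28*(r + 5)) + 9/(448*(r - 2)) - 29/(324*(r - 3)).
Integrate each term; A/(r−a) gives A·log|r−a|; A/(r−a)² gives −A/(r−a).

-29*log(r - 3)/324 + 9*log(r - 2)/448 - 953*log(r + 5)/28 + 166433*log(r + 6)/5184 - 3721/(72*r + 432) + C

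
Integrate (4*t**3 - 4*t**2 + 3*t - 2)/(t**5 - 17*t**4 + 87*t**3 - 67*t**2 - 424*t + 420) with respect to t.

1195*log(t - 7)/108 - 92*log(t - 6)/5 + 59*log(t - 5)/8 - log(t - 1)/360 - log(t + 2)/27 + C

Factor the denominator: (t - 7)*(t - 6)*(t - 5)*(t - 1)*(t + 2).
Partial-fraction decomposition: -1/(27*(t + 2)) - 1/(360*(t - 1)) + 59/(8*(t - 5)) - 92/(5*(t - 6)) + 1195/(108*(t - 7)).
Integrate each term: A/(t−a) contributes A·log|t−a|.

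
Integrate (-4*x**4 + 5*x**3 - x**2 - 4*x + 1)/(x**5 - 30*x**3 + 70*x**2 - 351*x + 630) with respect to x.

-1919*log(x - 5)/1224 + 35*log(x - 2)/351 - 391*log(x + 7)/216 - 319*log(x**2 + 9)/884 - 7*atan(x/3)/663 + C

Factor the denominator: (x - 5)*(x - 2)*(x + 7)*(x**2 + 9).
Partial-fraction decomposition: -(319*x + 14)/(442*(x**2 + 9)) - 391/(216*(x + 7)) + 35/(351*(x - 2)) - 1919/(1224*(x - 5)).
Integrate each term; A/(x−a) gives A·log|x−a|; the (Bx+D)/(x²+p²) term gives a log and an atan.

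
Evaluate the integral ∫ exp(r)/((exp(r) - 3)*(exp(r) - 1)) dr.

log(exp(r) - 3)/2 - log(exp(r) - 1)/2 + C

Let u = e^r, du = e^r dr.
The integral becomes ∫ du/((u-1)(u-3)); decompose into partial fractions.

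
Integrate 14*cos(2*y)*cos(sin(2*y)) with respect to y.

7*sin(sin(2*y)) + C

Let u = sin(2*y), so du = (2*cos(2*y)) dy.
Rewriting, the integral becomes 7·∫ cos(u) du = 7·sin(u).
Substituting back, u = sin(2*y).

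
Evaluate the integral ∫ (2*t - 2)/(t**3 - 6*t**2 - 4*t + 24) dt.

Factor the denominator: (t - 6)*(t - 2)*(t + 2).
Partial-fraction decomposition: -3/(16*(t + 2)) - 1/(8*(t - 2)) + 5/(16*(t - 6)).
Integrate each term: A/(t−a) contributes A·log|t−a|.

5*log(t - 6)/16 - log(t - 2)/8 - 3*log(t + 2)/16 + C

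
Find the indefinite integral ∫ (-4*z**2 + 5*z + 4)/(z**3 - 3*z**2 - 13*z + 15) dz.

-71*log(z - 5)/32 - 5*log(z - 1)/16 - 47*log(z + 3)/32 + C

Factor the denominator: (z - 5)*(z - 1)*(z + 3).
Partial-fraction decomposition: -47/(32*(z + 3)) - 5/(16*(z - 1)) - 71/(32*(z - 5)).
Integrate each term: A/(z−a) contributes A·log|z−a|.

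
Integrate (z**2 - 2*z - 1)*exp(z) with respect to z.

Use integration by parts with u = z**2 - 2*z - 1, dv = exp(z) dz, so v = exp(z).
Apply parts 2 times (tabular method): alternate signs, differentiate u down to 0, integrate dv up.

(z**2 - 4*z + 3)*exp(z) + C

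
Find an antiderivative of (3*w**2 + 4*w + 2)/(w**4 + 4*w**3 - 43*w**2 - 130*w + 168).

67*log(w - 6)/325 - 9*log(w - 1)/200 + 17*log(w + 4)/75 - 121*log(w + 7)/312 + C

Factor the denominator: (w - 6)*(w - 1)*(w + 4)*(w + 7).
Partial-fraction decomposition: -121/(312*(w + 7)) + 17/(75*(w + 4)) - 9/(200*(w - 1)) + 67/(325*(w - 6)).
Integrate each term: A/(w−a) contributes A·log|w−a|.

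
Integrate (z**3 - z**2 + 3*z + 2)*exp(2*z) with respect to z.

Use integration by parts with u = z**3 - z**2 + 3*z + 2, dv = exp(2*z) dz, so v = exp(2*z)/2.
Apply parts 3 times (tabular method): alternate signs, differentiate u down to 0, integrate dv up.

(4*z**3 - 10*z**2 + 22*z - 3)*exp(2*z)/8 + C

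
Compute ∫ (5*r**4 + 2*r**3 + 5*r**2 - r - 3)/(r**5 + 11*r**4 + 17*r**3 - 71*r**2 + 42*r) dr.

Factor the denominator: r*(r - 1)**2*(r + 6)*(r + 7).
Partial-fraction decomposition: 723/(28*(r + 7)) - 2077/(98*(r + 6)) + 87/(196*(r - 1)) + 1/(7*(r - 1)**2) - 1/(14*r).
Integrate each term; A/(r−a) gives A·log|r−a|; A/(r−a)² gives −A/(r−a).

-log(r)/14 + 87*log(r - 1)/196 - 2077*log(r + 6)/98 + 723*log(r + 7)/28 - 1/(7*r - 7) + C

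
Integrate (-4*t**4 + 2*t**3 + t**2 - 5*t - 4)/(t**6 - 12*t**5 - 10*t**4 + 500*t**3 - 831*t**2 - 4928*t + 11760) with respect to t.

51595*log(t - 7)/52272 - 113*log(t - 4)/81 + 5*log(t - 3)/16 - 20*log(t + 4)/121 + 169*log(t + 5)/648 + 2227/(396*t - 2772) + C

Factor the denominator: (t - 7)**2*(t - 4)*(t - 3)*(t + 4)*(t + 5).
Partial-fraction decomposition: 169/(648*(t + 5)) - 20/(121*(t + 4)) + 5/(16*(t - 3)) - 113/(81*(t - 4)) + 51595/(52272*(t - 7)) - 2227/(396*(t - 7)**2).
Integrate each term; A/(t−a) gives A·log|t−a|; A/(t−a)² gives −A/(t−a).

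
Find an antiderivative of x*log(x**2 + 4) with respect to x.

x**2*log(x**2 + 4)/2 - x**2/2 + 2*log(x**2 + 4) + C

Let u = x**2 + 4, so du = (2*x) dx.
The integral becomes (1/2)·∫ log(u) du; integrate by parts with u′=log(u), dv′=du.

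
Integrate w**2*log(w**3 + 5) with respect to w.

w**3*log(w**3 + 5)/3 - w**3/3 + 5*log(w**3 + 5)/3 + C

Let u = w**3 + 5, so du = (3*w**2) dw.
The integral becomes (1/3)·∫ log(u) du; integrate by parts with u′=log(u), dv′=du.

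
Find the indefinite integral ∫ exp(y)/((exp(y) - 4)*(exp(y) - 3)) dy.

log(exp(y) - 4) - log(exp(y) - 3) + C

Let u = e^y, du = e^y dy.
The integral becomes ∫ du/((u-3)(u-4)); decompose into partial fractions.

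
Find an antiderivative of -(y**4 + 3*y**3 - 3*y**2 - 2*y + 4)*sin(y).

Use integration by parts with u = y**4 + 3*y**3 - 3*y**2 - 2*y + 4, dv = -sin(y) dy, so v = cos(y).
Apply parts 4 times (tabular method): alternate signs, differentiate u down to 0, integrate dv up.

y**4*cos(y) - 4*y**3*sin(y) + 3*y**3*cos(y) - 9*y**2*sin(y) - 15*y**2*cos(y) + 30*y*sin(y) - 20*y*cos(y) + 20*sin(y) + 34*cos(y) + C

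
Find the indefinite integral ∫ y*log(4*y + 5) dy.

Use integration by parts with u = log(4*y + 5), dv = y dy.
Then du = 4/(4*y + 5) dy and v = y**2/2.

y**2*log(4*y + 5)/2 - y**2/4 + 5*y/8 - 25*log(4*y + 5)/32 + C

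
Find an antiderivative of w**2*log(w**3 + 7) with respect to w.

Let u = w**3 + 7, so du = (3*w**2) dw.
The integral becomes (1/3)·∫ log(u) du; integrate by parts with u′=log(u), dv′=du.

w**3*log(w**3 + 7)/3 - w**3/3 + 7*log(w**3 + 7)/3 + C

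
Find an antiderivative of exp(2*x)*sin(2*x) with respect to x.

Let I denote the integral. Integrate by parts with u = sin(2*x), dv = exp(2*x) dx, so v = exp(2*x)/2: I = exp(2*x)*sin(2*x)/2 − ∫ exp(2*x)*cos(2*x) dx.
Apply parts again with u = cos(2*x), dv = exp(2*x) dx: ∫ exp(2*x)*cos(2*x) dx = exp(2*x)*cos(2*x)/2 + I. Substituting back brings back I: I = exp(2*x)*sin(2*x)/2 - exp(2*x)*cos(2*x)/2 − I.
Solving for I: (1 + 1)·I equals the remaining terms, so I = (1/2)·(exp(2*x)*sin(2*x)/2 - exp(2*x)*cos(2*x)/2).

exp(2*x)*sin(2*x)/4 - exp(2*x)*cos(2*x)/4 + C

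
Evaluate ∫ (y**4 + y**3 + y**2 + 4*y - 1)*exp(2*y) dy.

Use integration by parts with u = y**4 + y**3 + y**2 + 4*y - 1, dv = exp(2*y) dy, so v = exp(2*y)/2.
Apply parts 4 times (tabular method): alternate signs, differentiate u down to 0, integrate dv up.

(4*y**4 - 4*y**3 + 10*y**2 + 6*y - 7)*exp(2*y)/8 + C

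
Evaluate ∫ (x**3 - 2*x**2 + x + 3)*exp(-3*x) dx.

Use integration by parts with u = x**3 - 2*x**2 + x + 3, dv = exp(-3*x) dx, so v = -exp(-3*x)/3.
Apply parts 3 times (tabular method): alternate signs, differentiate u down to 0, integrate dv up.

(-9*x**3 + 9*x**2 - 3*x - 28)*exp(-3*x)/27 + C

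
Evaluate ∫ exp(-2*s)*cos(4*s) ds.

exp(-2*s)*sin(4*s)/5 - exp(-2*s)*cos(4*s)/10 + C

Let I denote the integral. Integrate by parts with u = cos(4*s), dv = exp(-2*s) ds, so v = -exp(-2*s)/2: I = -exp(-2*s)*cos(4*s)/2 − 2·∫ exp(-2*s)*sin(4*s) ds.
Apply parts again with u = sin(4*s), dv = exp(-2*s) ds: ∫ exp(-2*s)*sin(4*s) ds = -exp(-2*s)*sin(4*s)/2 + 2·I. Substituting back brings back I: I = exp(-2*s)*sin(4*s) - exp(-2*s)*cos(4*s)/2 − 4·I.
Solving for I: (1 + 4)·I equals the remaining terms, so I = (1/5)·(exp(-2*s)*sin(4*s) - exp(-2*s)*cos(4*s)/2).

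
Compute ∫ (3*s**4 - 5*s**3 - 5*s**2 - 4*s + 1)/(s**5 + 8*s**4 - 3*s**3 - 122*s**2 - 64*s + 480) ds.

13*log(s - 3)/98 + 19*log(s - 2)/252 - 70549*log(s + 4)/1764 + 599*log(s + 5)/14 - 1025/(42*s + 168) + C

Factor the denominator: (s - 3)*(s - 2)*(s + 4)**2*(s + 5).
Partial-fraction decomposition: 599/(14*(s + 5)) - 70549/(1764*(s + 4)) + 1025/(42*(s + 4)**2) + 19/(252*(s - 2)) + 13/(98*(s - 3)).
Integrate each term; A/(s−a) gives A·log|s−a|; A/(s−a)² gives −A/(s−a).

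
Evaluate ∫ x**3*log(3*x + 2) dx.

Use integration by parts with u = log(3*x + 2), dv = x**3 dx.
Then du = 3/(3*x + 2) dx and v = x**4/4.

x**4*log(3*x + 2)/4 - x**4/16 + x**3/18 - x**2/18 + 2*x/27 - 4*log(3*x + 2)/81 + C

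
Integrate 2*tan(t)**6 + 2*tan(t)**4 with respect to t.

2*tan(t)**5/5 + C

Let u = tan(t), so du = (tan(t)**2 + 1) dt.
Rewriting, the integral becomes 2·∫ u^4 du = 2·u^5/5.
Substituting back, u = tan(t).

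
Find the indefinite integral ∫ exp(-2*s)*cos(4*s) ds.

exp(-2*s)*sin(4*s)/5 - exp(-2*s)*cos(4*s)/10 + C

Let I denote the integral. Integrate by parts with u = cos(4*s), dv = exp(-2*s) ds, so v = -exp(-2*s)/2: I = -exp(-2*s)*cos(4*s)/2 − 2·∫ exp(-2*s)*sin(4*s) ds.
Apply parts again with u = sin(4*s), dv = exp(-2*s) ds: ∫ exp(-2*s)*sin(4*s) ds = -exp(-2*s)*sin(4*s)/2 + 2·I. Substituting back brings back I: I = exp(-2*s)*sin(4*s) - exp(-2*s)*cos(4*s)/2 − 4·I.
Solving for I: (1 + 4)·I equals the remaining terms, so I = (1/5)·(exp(-2*s)*sin(4*s) - exp(-2*s)*cos(4*s)/2).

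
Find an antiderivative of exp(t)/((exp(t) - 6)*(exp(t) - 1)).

Let u = e^t, du = e^t dt.
The integral becomes ∫ du/((u-6)(u-1)); decompose into partial fractions.

log(exp(t) - 6)/5 - log(exp(t) - 1)/5 + C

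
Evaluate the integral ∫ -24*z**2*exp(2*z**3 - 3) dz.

-4*exp(2*z**3 - 3) + C

Let u = 2*z**3 - 3, so du = (6*z**2) dz.
Rewriting, the integral becomes -4·∫ e^u du = -4·e^u.
Substituting back, u = 2*z**3 - 3.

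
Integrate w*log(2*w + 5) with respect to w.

w**2*log(2*w + 5)/2 - w**2/4 + 5*w/4 - 25*log(2*w + 5)/8 + C

Use integration by parts with u = log(2*w + 5), dv = w dw.
Then du = 2/(2*w + 5) dw and v = w**2/2.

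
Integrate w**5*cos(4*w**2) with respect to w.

w**4*sin(4*w**2)/8 + w**2*cos(4*w**2)/16 - sin(4*w**2)/64 + C

Let u = w², du = 2w dw; rewrite as (1/2)∫ u^2·cos(4u) du.
Now integrate by parts 2 times.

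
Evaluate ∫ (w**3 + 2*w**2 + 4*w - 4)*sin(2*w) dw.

-w**3*cos(2*w)/2 + 3*w**2*sin(2*w)/4 - w**2*cos(2*w) + w*sin(2*w) - 5*w*cos(2*w)/4 + 5*sin(2*w)/8 + 5*cos(2*w)/2 + C

Use integration by parts with u = w**3 + 2*w**2 + 4*w - 4, dv = sin(2*w) dw, so v = -cos(2*w)/2.
Apply parts 3 times (tabular method): alternate signs, differentiate u down to 0, integrate dv up.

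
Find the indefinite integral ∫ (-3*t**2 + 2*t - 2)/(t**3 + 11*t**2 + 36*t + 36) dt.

-9*log(t + 2)/2 + 35*log(t + 3)/3 - 61*log(t + 6)/6 + C

Factor the denominator: (t + 2)*(t + 3)*(t + 6).
Partial-fraction decomposition: -61/(6*(t + 6)) + 35/(3*(t + 3)) - 9/(2*(t + 2)).
Integrate each term: A/(t−a) contributes A·log|t−a|.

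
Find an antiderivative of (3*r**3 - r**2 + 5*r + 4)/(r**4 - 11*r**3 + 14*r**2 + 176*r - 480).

323*log(r - 6)/10 - 379*log(r - 5)/9 + 25*log(r - 4)/2 + 14*log(r + 4)/45 + C

Factor the denominator: (r - 6)*(r - 5)*(r - 4)*(r + 4).
Partial-fraction decomposition: 14/(45*(r + 4)) + 25/(2*(r - 4)) - 379/(9*(r - 5)) + 323/(10*(r - 6)).
Integrate each term: A/(r−a) contributes A·log|r−a|.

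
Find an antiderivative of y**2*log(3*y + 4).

Use integration by parts with u = log(3*y + 4), dv = y**2 dy.
Then du = 3/(3*y + 4) dy and v = y**3/3.

y**3*log(3*y + 4)/3 - y**3/9 + 2*y**2/9 - 16*y/27 + 64*log(3*y + 4)/81 + C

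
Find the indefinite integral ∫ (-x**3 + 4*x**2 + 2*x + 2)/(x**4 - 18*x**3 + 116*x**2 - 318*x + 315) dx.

Factor the denominator: (x - 7)*(x - 5)*(x - 3)**2.
Partial-fraction decomposition: 47/(32*(x - 3)) + 17/(8*(x - 3)**2) + 13/(8*(x - 5)) - 131/(32*(x - 7)).
Integrate each term; A/(x−a) gives A·log|x−a|; A/(x−a)² gives −A/(x−a).

-131*log(x - 7)/32 + 13*log(x - 5)/8 + 47*log(x - 3)/32 - 17/(8*x - 24) + C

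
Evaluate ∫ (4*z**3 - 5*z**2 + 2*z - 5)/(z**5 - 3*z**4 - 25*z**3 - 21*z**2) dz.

Factor the denominator: z**2*(z - 7)*(z + 1)*(z + 3).
Partial-fraction decomposition: -41/(45*(z + 3)) + 1/(z + 1) + 71/(245*(z - 7)) - 167/(441*z) + 5/(21*z**2).
Integrate each term; A/(z−a) gives A·log|z−a|; A/(z−a)² gives −A/(z−a).

-167*log(z)/441 + 71*log(z - 7)/245 + log(z + 1) - 41*log(z + 3)/45 - 5/(21*z) + C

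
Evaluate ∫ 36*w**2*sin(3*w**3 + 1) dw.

Let u = 3*w**3 + 1, so du = (9*w**2) dw.
Rewriting, the integral becomes 4·∫ sin(u) du = 4·-cos(u).
Substituting back, u = 3*w**3 + 1.

-4*cos(3*w**3 + 1) + C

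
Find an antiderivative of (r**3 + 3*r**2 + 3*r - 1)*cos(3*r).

Use integration by parts with u = r**3 + 3*r**2 + 3*r - 1, dv = cos(3*r) dr, so v = sin(3*r)/3.
Apply parts 3 times (tabular method): alternate signs, differentiate u down to 0, integrate dv up.

r**3*sin(3*r)/3 + r**2*sin(3*r) + r**2*cos(3*r)/3 + 7*r*sin(3*r)/9 + 2*r*cos(3*r)/3 - 5*sin(3*r)/9 + 7*cos(3*r)/27 + C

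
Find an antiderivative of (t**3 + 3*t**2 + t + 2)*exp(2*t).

(4*t**3 + 6*t**2 - 2*t + 9)*exp(2*t)/8 + C

Use integration by parts with u = t**3 + 3*t**2 + t + 2, dv = exp(2*t) dt, so v = exp(2*t)/2.
Apply parts 3 times (tabular method): alternate signs, differentiate u down to 0, integrate dv up.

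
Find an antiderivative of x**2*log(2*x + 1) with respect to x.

x**3*log(2*x + 1)/3 - x**3/9 + x**2/12 - x/12 + log(2*x + 1)/24 + C

Use integration by parts with u = log(2*x + 1), dv = x**2 dx.
Then du = 2/(2*x + 1) dx and v = x**3/3.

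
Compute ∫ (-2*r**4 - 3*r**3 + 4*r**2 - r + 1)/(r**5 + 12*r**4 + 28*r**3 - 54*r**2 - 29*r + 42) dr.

-517*log(r - 1)/6272 + 7*log(r + 1)/120 + 1793*log(r + 6)/245 - 3569*log(r + 7)/384 + 1/(112*r - 112) + C

Factor the denominator: (r - 1)**2*(r + 1)*(r + 6)*(r + 7).
Partial-fraction decomposition: -3569/(384*(r + 7)) + 1793/(245*(r + 6)) + 7/(120*(r + 1)) - 517/(6272*(r - 1)) - 1/(112*(r - 1)**2).
Integrate each term; A/(r−a) gives A·log|r−a|; A/(r−a)² gives −A/(r−a).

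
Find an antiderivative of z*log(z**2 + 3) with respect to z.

z**2*log(z**2 + 3)/2 - z**2/2 + 3*log(z**2 + 3)/2 + C

Let u = z**2 + 3, so du = (2*z) dz.
The integral becomes (1/2)·∫ log(u) du; integrate by parts with u′=log(u), dv′=du.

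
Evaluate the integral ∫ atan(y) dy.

Use integration by parts with u = arctan(y), dv = dy.
Then du = 1/(y**2 + 1) dy.

y*atan(y) - log(y**2 + 1)/2 + C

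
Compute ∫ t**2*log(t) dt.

t**3*log(t)/3 - t**3/9 + C

Use integration by parts with u = log(t), dv = t**2 dt.
Then du = 1/t dt and v = t**3/3.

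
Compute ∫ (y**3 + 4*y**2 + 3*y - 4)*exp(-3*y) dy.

Use integration by parts with u = y**3 + 4*y**2 + 3*y - 4, dv = exp(-3*y) dy, so v = -exp(-3*y)/3.
Apply parts 3 times (tabular method): alternate signs, differentiate u down to 0, integrate dv up.

(-9*y**3 - 45*y**2 - 57*y + 17)*exp(-3*y)/27 + C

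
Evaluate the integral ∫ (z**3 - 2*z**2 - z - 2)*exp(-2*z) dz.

Use integration by parts with u = z**3 - 2*z**2 - z - 2, dv = exp(-2*z) dz, so v = -exp(-2*z)/2.
Apply parts 3 times (tabular method): alternate signs, differentiate u down to 0, integrate dv up.

(-4*z**3 + 2*z**2 + 6*z + 11)*exp(-2*z)/8 + C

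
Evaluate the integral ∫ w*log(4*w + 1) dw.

w**2*log(4*w + 1)/2 - w**2/4 + w/8 - log(4*w + 1)/32 + C

Use integration by parts with u = log(4*w + 1), dv = w dw.
Then du = 4/(4*w + 1) dw and v = w**2/2.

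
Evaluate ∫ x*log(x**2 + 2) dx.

Let u = x**2 + 2, so du = (2*x) dx.
The integral becomes (1/2)·∫ log(u) du; integrate by parts with u′=log(u), dv′=du.

x**2*log(x**2 + 2)/2 - x**2/2 + log(x**2 + 2) + C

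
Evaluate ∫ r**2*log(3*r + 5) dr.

r**3*log(3*r + 5)/3 - r**3/9 + 5*r**2/18 - 25*r/27 + 125*log(3*r + 5)/81 + C

Use integration by parts with u = log(3*r + 5), dv = r**2 dr.
Then du = 3/(3*r + 5) dr and v = r**3/3.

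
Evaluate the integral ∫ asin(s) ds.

Use integration by parts with u = arcsin(s), dv = ds.
Then du = 1/sqrt(-s**2 + 1) ds.

s*asin(s) + sqrt(-s**2 + 1) + C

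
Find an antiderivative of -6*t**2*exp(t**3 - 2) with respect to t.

-2*exp(t**3 - 2) + C

Let u = t**3 - 2, so du = (3*t**2) dt.
Rewriting, the integral becomes -2·∫ e^u du = -2·e^u.
Substituting back, u = t**3 - 2.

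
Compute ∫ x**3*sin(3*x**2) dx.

-x**2*cos(3*x**2)/6 + sin(3*x**2)/18 + C

Let u = x², du = 2x dx; rewrite as (1/2)∫ u^1·sin(3u) du.
Now integrate by parts 1 time.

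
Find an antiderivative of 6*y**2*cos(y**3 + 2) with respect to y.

Let u = y**3 + 2, so du = (3*y**2) dy.
Rewriting, the integral becomes 2·∫ cos(u) du = 2·sin(u).
Substituting back, u = y**3 + 2.

2*sin(y**3 + 2) + C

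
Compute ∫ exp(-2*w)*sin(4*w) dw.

Let I denote the integral. Integrate by parts with u = sin(4*w), dv = exp(-2*w) dw, so v = -exp(-2*w)/2: I = -exp(-2*w)*sin(4*w)/2 + 2·∫ exp(-2*w)*cos(4*w) dw.
Apply parts again with u = cos(4*w), dv = exp(-2*w) dw: ∫ exp(-2*w)*cos(4*w) dw = -exp(-2*w)*cos(4*w)/2 − 2·I. Substituting back brings back I: I = -exp(-2*w)*sin(4*w)/2 - exp(-2*w)*cos(4*w) − 4·I.
Solving for I: (1 + 4)·I equals the remaining terms, so I = (1/5)·(-exp(-2*w)*sin(4*w)/2 - exp(-2*w)*cos(4*w)).

-exp(-2*w)*sin(4*w)/10 - exp(-2*w)*cos(4*w)/5 + C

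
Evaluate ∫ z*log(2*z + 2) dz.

Use integration by parts with u = log(2*z + 2), dv = z dz.
Then du = 2/(2*z + 2) dz and v = z**2/2.

z**2*log(2*z + 2)/2 - z**2/4 + z/2 - log(z + 1)/2 + C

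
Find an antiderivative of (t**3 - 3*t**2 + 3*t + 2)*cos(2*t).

t**3*sin(2*t)/2 - 3*t**2*sin(2*t)/2 + 3*t**2*cos(2*t)/4 + 3*t*sin(2*t)/4 - 3*t*cos(2*t)/2 + 7*sin(2*t)/4 + 3*cos(2*t)/8 + C

Use integration by parts with u = t**3 - 3*t**2 + 3*t + 2, dv = cos(2*t) dt, so v = sin(2*t)/2.
Apply parts 3 times (tabular method): alternate signs, differentiate u down to 0, integrate dv up.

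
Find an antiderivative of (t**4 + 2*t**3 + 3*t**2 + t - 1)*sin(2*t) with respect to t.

Use integration by parts with u = t**4 + 2*t**3 + 3*t**2 + t - 1, dv = sin(2*t) dt, so v = -cos(2*t)/2.
Apply parts 4 times (tabular method): alternate signs, differentiate u down to 0, integrate dv up.

-t**4*cos(2*t)/2 + t**3*sin(2*t) - t**3*cos(2*t) + 3*t**2*sin(2*t)/2 + t*cos(2*t) - sin(2*t)/2 + cos(2*t)/2 + C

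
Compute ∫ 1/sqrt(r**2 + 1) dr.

Substitute r = tan(θ), so dr = sec(θ)^2 dθ and the radical becomes sqrt(r**2 + 1) = sec(θ) by the Pythagorean identity.
Integrate the resulting trig expression in θ, then back-substitute tan(θ) = r, sec(θ) = sqrt(r**2 + 1) (absorbing any constant into C).

log(r + sqrt(r**2 + 1)) + C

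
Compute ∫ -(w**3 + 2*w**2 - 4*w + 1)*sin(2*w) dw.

w**3*cos(2*w)/2 - 3*w**2*sin(2*w)/4 + w**2*cos(2*w) - w*sin(2*w) - 11*w*cos(2*w)/4 + 11*sin(2*w)/8 + C

Use integration by parts with u = w**3 + 2*w**2 - 4*w + 1, dv = -sin(2*w) dw, so v = cos(2*w)/2.
Apply parts 3 times (tabular method): alternate signs, differentiate u down to 0, integrate dv up.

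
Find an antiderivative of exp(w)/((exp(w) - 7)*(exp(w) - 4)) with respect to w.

log(exp(w) - 7)/3 - log(exp(w) - 4)/3 + C

Let u = e^w, du = e^w dw.
The integral becomes ∫ du/((u-4)(u-7)); decompose into partial fractions.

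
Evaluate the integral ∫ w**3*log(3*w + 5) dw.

w**4*log(3*w + 5)/4 - w**4/16 + 5*w**3/36 - 25*w**2/72 + 125*w/108 - 625*log(3*w + 5)/324 + C

Use integration by parts with u = log(3*w + 5), dv = w**3 dw.
Then du = 3/(3*w + 5) dw and v = w**4/4.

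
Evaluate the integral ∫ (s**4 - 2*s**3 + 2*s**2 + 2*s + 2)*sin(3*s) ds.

-s**4*cos(3*s)/3 + 4*s**3*sin(3*s)/9 + 2*s**3*cos(3*s)/3 - 2*s**2*sin(3*s)/3 - 2*s**2*cos(3*s)/9 + 4*s*sin(3*s)/27 - 10*s*cos(3*s)/9 + 10*sin(3*s)/27 - 50*cos(3*s)/81 + C

Use integration by parts with u = s**4 - 2*s**3 + 2*s**2 + 2*s + 2, dv = sin(3*s) ds, so v = -cos(3*s)/3.
Apply parts 4 times (tabular method): alternate signs, differentiate u down to 0, integrate dv up.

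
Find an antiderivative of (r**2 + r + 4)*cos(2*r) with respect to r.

r**2*sin(2*r)/2 + r*sin(2*r)/2 + r*cos(2*r)/2 + 7*sin(2*r)/4 + cos(2*r)/4 + C

Use integration by parts with u = r**2 + r + 4, dv = cos(2*r) dr, so v = sin(2*r)/2.
Apply parts 2 times (tabular method): alternate signs, differentiate u down to 0, integrate dv up.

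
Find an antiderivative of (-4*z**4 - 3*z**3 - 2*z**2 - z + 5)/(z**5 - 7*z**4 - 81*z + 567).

Factor the denominator: (z - 7)*(z - 3)*(z + 3)*(z**2 + 9).
Partial-fraction decomposition: -(119*z + 2341)/(1044*(z**2 + 9)) - 253/(1080*(z + 3)) + 421/(432*(z - 3)) - 10733/(2320*(z - 7)).
Integrate each term; A/(z−a) gives A·log|z−a|; the (Bz+D)/(z²+p²) term gives a log and an atan.

-10733*log(z - 7)/2320 + 421*log(z - 3)/432 - 253*log(z + 3)/1080 - 119*log(z**2 + 9)/2088 - 2341*atan(z/3)/3132 + C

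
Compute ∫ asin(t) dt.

Use integration by parts with u = arcsin(t), dv = dt.
Then du = 1/sqrt(-t**2 + 1) dt.

t*asin(t) + sqrt(-t**2 + 1) + C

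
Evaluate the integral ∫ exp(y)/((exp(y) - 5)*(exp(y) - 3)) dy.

Let u = e^y, du = e^y dy.
The integral becomes ∫ du/((u-5)(u-3)); decompose into partial fractions.

log(exp(y) - 5)/2 - log(exp(y) - 3)/2 + C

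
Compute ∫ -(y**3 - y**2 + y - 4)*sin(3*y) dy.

Use integration by parts with u = y**3 - y**2 + y - 4, dv = -sin(3*y) dy, so v = cos(3*y)/3.
Apply parts 3 times (tabular method): alternate signs, differentiate u down to 0, integrate dv up.

y**3*cos(3*y)/3 - y**2*sin(3*y)/3 - y**2*cos(3*y)/3 + 2*y*sin(3*y)/9 + y*cos(3*y)/9 - sin(3*y)/27 - 34*cos(3*y)/27 + C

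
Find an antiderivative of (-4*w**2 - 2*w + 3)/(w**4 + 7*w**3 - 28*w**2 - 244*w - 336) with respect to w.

-153*log(w - 6)/1040 + 9*log(w + 2)/80 - 53*log(w + 4)/60 + 179*log(w + 7)/195 + C

Factor the denominator: (w - 6)*(w + 2)*(w + 4)*(w + 7).
Partial-fraction decomposition: 179/(195*(w + 7)) - 53/(60*(w + 4)) + 9/(80*(w + 2)) - 153/(1040*(w - 6)).
Integrate each term: A/(w−a) contributes A·log|w−a|.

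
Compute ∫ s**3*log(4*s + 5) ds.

Use integration by parts with u = log(4*s + 5), dv = s**3 ds.
Then du = 4/(4*s + 5) ds and v = s**4/4.

s**4*log(4*s + 5)/4 - s**4/16 + 5*s**3/48 - 25*s**2/128 + 125*s/256 - 625*log(4*s + 5)/1024 + C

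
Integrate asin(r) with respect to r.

r*asin(r) + sqrt(-r**2 + 1) + C

Use integration by parts with u = arcsin(r), dv = dr.
Then du = 1/sqrt(-r**2 + 1) dr.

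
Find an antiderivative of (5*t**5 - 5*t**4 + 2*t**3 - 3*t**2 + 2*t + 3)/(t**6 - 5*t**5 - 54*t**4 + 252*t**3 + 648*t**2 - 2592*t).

Factor the denominator: t*(t - 6)**2*(t - 3)*(t + 4)*(t + 6).
Partial-fraction decomposition: 5101/(1728*(t + 6)) - 6581/(5600*(t + 4)) + 94/(189*(t - 3)) + 39269/(14400*(t - 6)) + 10913/(720*(t - 6)**2) - 1/(864*t).
Integrate each term; A/(t−a) gives A·log|t−a|; A/(t−a)² gives −A/(t−a).

-log(t)/864 + 39269*log(t - 6)/14400 + 94*log(t - 3)/189 - 6581*log(t + 4)/5600 + 5101*log(t + 6)/1728 - 10913/(720*t - 4320) + C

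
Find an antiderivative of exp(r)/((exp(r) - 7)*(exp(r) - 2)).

Let u = e^r, du = e^r dr.
The integral becomes ∫ du/((u-2)(u-7)); decompose into partial fractions.

log(exp(r) - 7)/5 - log(exp(r) - 2)/5 + C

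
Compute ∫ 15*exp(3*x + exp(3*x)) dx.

5*exp(exp(3*x)) + C

Let u = exp(3*x), so du = (3*exp(3*x)) dx.
Rewriting, the integral becomes 5·∫ e^u du = 5·e^u.
Substituting back, u = exp(3*x).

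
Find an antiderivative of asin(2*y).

y*asin(2*y) + sqrt(-4*y**2 + 1)/2 + C

Use integration by parts with u = arcsin(2*y), dv = dy.
Then du = 2/sqrt(-4*y**2 + 1) dy.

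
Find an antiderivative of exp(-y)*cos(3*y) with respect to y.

3*exp(-y)*sin(3*y)/10 - exp(-y)*cos(3*y)/10 + C

Let I denote the integral. Integrate by parts with u = cos(3*y), dv = exp(-y) dy, so v = -exp(-y): I = -exp(-y)*cos(3*y) − 3·∫ exp(-y)*sin(3*y) dy.
Apply parts again with u = sin(3*y), dv = exp(-y) dy: ∫ exp(-y)*sin(3*y) dy = -exp(-y)*sin(3*y) + 3·I. Substituting back brings back I: I = 3*exp(-y)*sin(3*y) - exp(-y)*cos(3*y) − 9·I.
Solving for I: (1 + 9)·I equals the remaining terms, so I = (1/10)·(3*exp(-y)*sin(3*y) - exp(-y)*cos(3*y)).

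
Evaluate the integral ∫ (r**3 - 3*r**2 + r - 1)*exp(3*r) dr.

Use integration by parts with u = r**3 - 3*r**2 + r - 1, dv = exp(3*r) dr, so v = exp(3*r)/3.
Apply parts 3 times (tabular method): alternate signs, differentiate u down to 0, integrate dv up.

(9*r**3 - 36*r**2 + 33*r - 20)*exp(3*r)/27 + C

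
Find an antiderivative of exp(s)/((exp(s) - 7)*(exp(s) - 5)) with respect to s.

log(exp(s) - 7)/2 - log(exp(s) - 5)/2 + C

Let u = e^s, du = e^s ds.
The integral becomes ∫ du/((u-7)(u-5)); decompose into partial fractions.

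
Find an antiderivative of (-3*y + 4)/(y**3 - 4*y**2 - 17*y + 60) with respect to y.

Factor the denominator: (y - 5)*(y - 3)*(y + 4).
Partial-fraction decomposition: 16/(63*(y + 4)) + 5/(14*(y - 3)) - 11/(18*(y - 5)).
Integrate each term: A/(y−a) contributes A·log|y−a|.

-11*log(y - 5)/18 + 5*log(y - 3)/14 + 16*log(y + 4)/63 + C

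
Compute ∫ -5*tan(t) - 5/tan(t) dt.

Let u = tan(t), so du = (tan(t)**2 + 1) dt.
Rewriting, the integral becomes -5·∫ 1/u du = -5·log(u).
Substituting back, u = tan(t).

-5*log(tan(t)) + C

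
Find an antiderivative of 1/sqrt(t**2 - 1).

Substitute t = sec(θ), so dt = sec(θ)*tan(θ) dθ and the radical becomes sqrt(t**2 - 1) = tan(θ) by the Pythagorean identity.
Integrate the resulting trig expression in θ, then back-substitute sec(θ) = t, tan(θ) = sqrt(t**2 - 1) (absorbing any constant into C).

log(t + sqrt(t**2 - 1)) + C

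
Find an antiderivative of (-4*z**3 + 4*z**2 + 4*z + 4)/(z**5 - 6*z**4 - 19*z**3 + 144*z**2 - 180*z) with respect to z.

Factor the denominator: z*(z - 6)*(z - 3)*(z - 2)*(z + 5).
Partial-fraction decomposition: 73/(385*(z + 5)) - 1/(14*(z - 2)) + 7/(9*(z - 3)) - 173/(198*(z - 6)) - 1/(45*z).
Integrate each term: A/(z−a) contributes A·log|z−a|.

-log(z)/45 - 173*log(z - 6)/198 + 7*log(z - 3)/9 - log(z - 2)/14 + 73*log(z + 5)/385 + C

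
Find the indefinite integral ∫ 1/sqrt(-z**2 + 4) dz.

Substitute z = 2·sin(θ), so dz = 2·cos(θ) dθ and the radical becomes sqrt(-z**2 + 4) = 2·cos(θ) by the Pythagorean identity.
Integrate the resulting trig expression in θ, then back-substitute θ = asin(z/2), sin(θ) = z/2, cos(θ) = sqrt(-z**2 + 4)/2 (absorbing any constant into C).

asin(z/2) + C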